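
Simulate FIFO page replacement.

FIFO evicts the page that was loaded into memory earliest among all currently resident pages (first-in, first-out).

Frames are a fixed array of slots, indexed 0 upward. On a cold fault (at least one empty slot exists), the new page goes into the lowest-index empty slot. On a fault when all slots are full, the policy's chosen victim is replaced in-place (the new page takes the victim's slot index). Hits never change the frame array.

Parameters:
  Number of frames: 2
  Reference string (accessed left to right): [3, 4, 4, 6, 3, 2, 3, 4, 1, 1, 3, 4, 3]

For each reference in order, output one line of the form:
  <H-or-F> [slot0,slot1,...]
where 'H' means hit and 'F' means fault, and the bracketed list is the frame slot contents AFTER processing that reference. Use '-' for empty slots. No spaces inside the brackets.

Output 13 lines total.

F [3,-]
F [3,4]
H [3,4]
F [6,4]
F [6,3]
F [2,3]
H [2,3]
F [2,4]
F [1,4]
H [1,4]
F [1,3]
F [4,3]
H [4,3]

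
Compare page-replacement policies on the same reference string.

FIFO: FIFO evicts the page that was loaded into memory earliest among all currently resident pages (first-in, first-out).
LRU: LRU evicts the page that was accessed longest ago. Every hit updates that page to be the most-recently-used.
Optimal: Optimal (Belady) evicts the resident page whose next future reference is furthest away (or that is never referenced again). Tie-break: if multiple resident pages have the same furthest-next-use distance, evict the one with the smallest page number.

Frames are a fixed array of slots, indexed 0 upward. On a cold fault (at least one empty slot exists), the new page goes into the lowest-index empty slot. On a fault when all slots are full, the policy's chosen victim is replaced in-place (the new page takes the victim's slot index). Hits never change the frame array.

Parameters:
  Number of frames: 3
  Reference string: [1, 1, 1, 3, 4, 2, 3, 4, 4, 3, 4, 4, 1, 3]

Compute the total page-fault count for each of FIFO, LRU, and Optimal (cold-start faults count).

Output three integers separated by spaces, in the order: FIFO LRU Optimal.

--- FIFO ---
  step 0: ref 1 -> FAULT, frames=[1,-,-] (faults so far: 1)
  step 1: ref 1 -> HIT, frames=[1,-,-] (faults so far: 1)
  step 2: ref 1 -> HIT, frames=[1,-,-] (faults so far: 1)
  step 3: ref 3 -> FAULT, frames=[1,3,-] (faults so far: 2)
  step 4: ref 4 -> FAULT, frames=[1,3,4] (faults so far: 3)
  step 5: ref 2 -> FAULT, evict 1, frames=[2,3,4] (faults so far: 4)
  step 6: ref 3 -> HIT, frames=[2,3,4] (faults so far: 4)
  step 7: ref 4 -> HIT, frames=[2,3,4] (faults so far: 4)
  step 8: ref 4 -> HIT, frames=[2,3,4] (faults so far: 4)
  step 9: ref 3 -> HIT, frames=[2,3,4] (faults so far: 4)
  step 10: ref 4 -> HIT, frames=[2,3,4] (faults so far: 4)
  step 11: ref 4 -> HIT, frames=[2,3,4] (faults so far: 4)
  step 12: ref 1 -> FAULT, evict 3, frames=[2,1,4] (faults so far: 5)
  step 13: ref 3 -> FAULT, evict 4, frames=[2,1,3] (faults so far: 6)
  FIFO total faults: 6
--- LRU ---
  step 0: ref 1 -> FAULT, frames=[1,-,-] (faults so far: 1)
  step 1: ref 1 -> HIT, frames=[1,-,-] (faults so far: 1)
  step 2: ref 1 -> HIT, frames=[1,-,-] (faults so far: 1)
  step 3: ref 3 -> FAULT, frames=[1,3,-] (faults so far: 2)
  step 4: ref 4 -> FAULT, frames=[1,3,4] (faults so far: 3)
  step 5: ref 2 -> FAULT, evict 1, frames=[2,3,4] (faults so far: 4)
  step 6: ref 3 -> HIT, frames=[2,3,4] (faults so far: 4)
  step 7: ref 4 -> HIT, frames=[2,3,4] (faults so far: 4)
  step 8: ref 4 -> HIT, frames=[2,3,4] (faults so far: 4)
  step 9: ref 3 -> HIT, frames=[2,3,4] (faults so far: 4)
  step 10: ref 4 -> HIT, frames=[2,3,4] (faults so far: 4)
  step 11: ref 4 -> HIT, frames=[2,3,4] (faults so far: 4)
  step 12: ref 1 -> FAULT, evict 2, frames=[1,3,4] (faults so far: 5)
  step 13: ref 3 -> HIT, frames=[1,3,4] (faults so far: 5)
  LRU total faults: 5
--- Optimal ---
  step 0: ref 1 -> FAULT, frames=[1,-,-] (faults so far: 1)
  step 1: ref 1 -> HIT, frames=[1,-,-] (faults so far: 1)
  step 2: ref 1 -> HIT, frames=[1,-,-] (faults so far: 1)
  step 3: ref 3 -> FAULT, frames=[1,3,-] (faults so far: 2)
  step 4: ref 4 -> FAULT, frames=[1,3,4] (faults so far: 3)
  step 5: ref 2 -> FAULT, evict 1, frames=[2,3,4] (faults so far: 4)
  step 6: ref 3 -> HIT, frames=[2,3,4] (faults so far: 4)
  step 7: ref 4 -> HIT, frames=[2,3,4] (faults so far: 4)
  step 8: ref 4 -> HIT, frames=[2,3,4] (faults so far: 4)
  step 9: ref 3 -> HIT, frames=[2,3,4] (faults so far: 4)
  step 10: ref 4 -> HIT, frames=[2,3,4] (faults so far: 4)
  step 11: ref 4 -> HIT, frames=[2,3,4] (faults so far: 4)
  step 12: ref 1 -> FAULT, evict 2, frames=[1,3,4] (faults so far: 5)
  step 13: ref 3 -> HIT, frames=[1,3,4] (faults so far: 5)
  Optimal total faults: 5

Answer: 6 5 5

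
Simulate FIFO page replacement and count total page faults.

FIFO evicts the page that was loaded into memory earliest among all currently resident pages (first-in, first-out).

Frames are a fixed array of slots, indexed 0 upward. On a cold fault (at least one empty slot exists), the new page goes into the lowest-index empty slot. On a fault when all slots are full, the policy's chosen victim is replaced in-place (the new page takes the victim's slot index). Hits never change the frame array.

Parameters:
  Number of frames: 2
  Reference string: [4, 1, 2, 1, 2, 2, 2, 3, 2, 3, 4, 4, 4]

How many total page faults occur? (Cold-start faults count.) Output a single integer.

Answer: 5

Derivation:
Step 0: ref 4 → FAULT, frames=[4,-]
Step 1: ref 1 → FAULT, frames=[4,1]
Step 2: ref 2 → FAULT (evict 4), frames=[2,1]
Step 3: ref 1 → HIT, frames=[2,1]
Step 4: ref 2 → HIT, frames=[2,1]
Step 5: ref 2 → HIT, frames=[2,1]
Step 6: ref 2 → HIT, frames=[2,1]
Step 7: ref 3 → FAULT (evict 1), frames=[2,3]
Step 8: ref 2 → HIT, frames=[2,3]
Step 9: ref 3 → HIT, frames=[2,3]
Step 10: ref 4 → FAULT (evict 2), frames=[4,3]
Step 11: ref 4 → HIT, frames=[4,3]
Step 12: ref 4 → HIT, frames=[4,3]
Total faults: 5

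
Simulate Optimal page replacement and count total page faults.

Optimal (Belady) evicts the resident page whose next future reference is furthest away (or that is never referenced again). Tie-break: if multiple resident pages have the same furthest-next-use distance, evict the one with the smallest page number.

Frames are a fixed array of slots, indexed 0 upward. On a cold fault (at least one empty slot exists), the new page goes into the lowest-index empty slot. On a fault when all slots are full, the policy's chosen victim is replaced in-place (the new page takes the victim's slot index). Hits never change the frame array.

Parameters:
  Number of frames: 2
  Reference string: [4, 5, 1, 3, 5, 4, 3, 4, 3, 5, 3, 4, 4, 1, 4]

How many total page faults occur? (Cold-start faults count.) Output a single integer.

Answer: 8

Derivation:
Step 0: ref 4 → FAULT, frames=[4,-]
Step 1: ref 5 → FAULT, frames=[4,5]
Step 2: ref 1 → FAULT (evict 4), frames=[1,5]
Step 3: ref 3 → FAULT (evict 1), frames=[3,5]
Step 4: ref 5 → HIT, frames=[3,5]
Step 5: ref 4 → FAULT (evict 5), frames=[3,4]
Step 6: ref 3 → HIT, frames=[3,4]
Step 7: ref 4 → HIT, frames=[3,4]
Step 8: ref 3 → HIT, frames=[3,4]
Step 9: ref 5 → FAULT (evict 4), frames=[3,5]
Step 10: ref 3 → HIT, frames=[3,5]
Step 11: ref 4 → FAULT (evict 3), frames=[4,5]
Step 12: ref 4 → HIT, frames=[4,5]
Step 13: ref 1 → FAULT (evict 5), frames=[4,1]
Step 14: ref 4 → HIT, frames=[4,1]
Total faults: 8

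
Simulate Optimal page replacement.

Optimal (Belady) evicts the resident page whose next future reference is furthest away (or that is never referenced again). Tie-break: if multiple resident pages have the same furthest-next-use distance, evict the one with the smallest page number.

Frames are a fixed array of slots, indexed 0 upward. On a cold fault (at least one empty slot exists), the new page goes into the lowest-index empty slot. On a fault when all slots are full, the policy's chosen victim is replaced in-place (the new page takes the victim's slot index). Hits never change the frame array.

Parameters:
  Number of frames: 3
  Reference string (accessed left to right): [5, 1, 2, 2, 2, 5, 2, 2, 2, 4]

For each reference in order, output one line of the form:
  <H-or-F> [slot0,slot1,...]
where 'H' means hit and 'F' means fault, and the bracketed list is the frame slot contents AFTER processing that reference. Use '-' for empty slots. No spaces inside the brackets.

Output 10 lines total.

F [5,-,-]
F [5,1,-]
F [5,1,2]
H [5,1,2]
H [5,1,2]
H [5,1,2]
H [5,1,2]
H [5,1,2]
H [5,1,2]
F [5,4,2]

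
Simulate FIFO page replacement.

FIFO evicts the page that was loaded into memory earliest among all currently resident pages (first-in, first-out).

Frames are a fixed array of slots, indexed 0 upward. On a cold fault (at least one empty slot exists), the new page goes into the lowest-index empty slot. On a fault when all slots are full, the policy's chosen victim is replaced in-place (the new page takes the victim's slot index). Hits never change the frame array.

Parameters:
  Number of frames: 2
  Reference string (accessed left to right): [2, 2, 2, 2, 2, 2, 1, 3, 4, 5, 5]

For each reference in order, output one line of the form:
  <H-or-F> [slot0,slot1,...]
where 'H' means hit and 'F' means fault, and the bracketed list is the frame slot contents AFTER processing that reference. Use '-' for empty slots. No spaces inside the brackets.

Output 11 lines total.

F [2,-]
H [2,-]
H [2,-]
H [2,-]
H [2,-]
H [2,-]
F [2,1]
F [3,1]
F [3,4]
F [5,4]
H [5,4]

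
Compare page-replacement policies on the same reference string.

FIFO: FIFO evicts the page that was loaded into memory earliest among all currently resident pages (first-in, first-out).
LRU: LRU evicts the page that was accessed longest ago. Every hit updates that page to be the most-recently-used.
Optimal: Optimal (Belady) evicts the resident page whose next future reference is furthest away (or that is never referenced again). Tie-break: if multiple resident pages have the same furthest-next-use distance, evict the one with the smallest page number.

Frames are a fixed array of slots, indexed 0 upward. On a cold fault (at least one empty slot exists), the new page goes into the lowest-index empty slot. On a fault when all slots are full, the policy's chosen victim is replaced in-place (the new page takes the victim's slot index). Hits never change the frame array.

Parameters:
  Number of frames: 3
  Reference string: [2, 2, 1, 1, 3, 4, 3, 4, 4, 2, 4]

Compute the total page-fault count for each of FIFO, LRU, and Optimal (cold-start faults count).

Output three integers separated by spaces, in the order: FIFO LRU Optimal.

Answer: 5 5 4

Derivation:
--- FIFO ---
  step 0: ref 2 -> FAULT, frames=[2,-,-] (faults so far: 1)
  step 1: ref 2 -> HIT, frames=[2,-,-] (faults so far: 1)
  step 2: ref 1 -> FAULT, frames=[2,1,-] (faults so far: 2)
  step 3: ref 1 -> HIT, frames=[2,1,-] (faults so far: 2)
  step 4: ref 3 -> FAULT, frames=[2,1,3] (faults so far: 3)
  step 5: ref 4 -> FAULT, evict 2, frames=[4,1,3] (faults so far: 4)
  step 6: ref 3 -> HIT, frames=[4,1,3] (faults so far: 4)
  step 7: ref 4 -> HIT, frames=[4,1,3] (faults so far: 4)
  step 8: ref 4 -> HIT, frames=[4,1,3] (faults so far: 4)
  step 9: ref 2 -> FAULT, evict 1, frames=[4,2,3] (faults so far: 5)
  step 10: ref 4 -> HIT, frames=[4,2,3] (faults so far: 5)
  FIFO total faults: 5
--- LRU ---
  step 0: ref 2 -> FAULT, frames=[2,-,-] (faults so far: 1)
  step 1: ref 2 -> HIT, frames=[2,-,-] (faults so far: 1)
  step 2: ref 1 -> FAULT, frames=[2,1,-] (faults so far: 2)
  step 3: ref 1 -> HIT, frames=[2,1,-] (faults so far: 2)
  step 4: ref 3 -> FAULT, frames=[2,1,3] (faults so far: 3)
  step 5: ref 4 -> FAULT, evict 2, frames=[4,1,3] (faults so far: 4)
  step 6: ref 3 -> HIT, frames=[4,1,3] (faults so far: 4)
  step 7: ref 4 -> HIT, frames=[4,1,3] (faults so far: 4)
  step 8: ref 4 -> HIT, frames=[4,1,3] (faults so far: 4)
  step 9: ref 2 -> FAULT, evict 1, frames=[4,2,3] (faults so far: 5)
  step 10: ref 4 -> HIT, frames=[4,2,3] (faults so far: 5)
  LRU total faults: 5
--- Optimal ---
  step 0: ref 2 -> FAULT, frames=[2,-,-] (faults so far: 1)
  step 1: ref 2 -> HIT, frames=[2,-,-] (faults so far: 1)
  step 2: ref 1 -> FAULT, frames=[2,1,-] (faults so far: 2)
  step 3: ref 1 -> HIT, frames=[2,1,-] (faults so far: 2)
  step 4: ref 3 -> FAULT, frames=[2,1,3] (faults so far: 3)
  step 5: ref 4 -> FAULT, evict 1, frames=[2,4,3] (faults so far: 4)
  step 6: ref 3 -> HIT, frames=[2,4,3] (faults so far: 4)
  step 7: ref 4 -> HIT, frames=[2,4,3] (faults so far: 4)
  step 8: ref 4 -> HIT, frames=[2,4,3] (faults so far: 4)
  step 9: ref 2 -> HIT, frames=[2,4,3] (faults so far: 4)
  step 10: ref 4 -> HIT, frames=[2,4,3] (faults so far: 4)
  Optimal total faults: 4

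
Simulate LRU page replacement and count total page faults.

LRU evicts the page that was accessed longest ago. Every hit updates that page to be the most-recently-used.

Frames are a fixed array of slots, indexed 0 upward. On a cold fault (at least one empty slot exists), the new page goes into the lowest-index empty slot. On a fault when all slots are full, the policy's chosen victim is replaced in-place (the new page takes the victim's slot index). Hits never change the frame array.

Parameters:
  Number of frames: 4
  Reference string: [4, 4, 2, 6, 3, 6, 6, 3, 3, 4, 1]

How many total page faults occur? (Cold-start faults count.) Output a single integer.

Answer: 5

Derivation:
Step 0: ref 4 → FAULT, frames=[4,-,-,-]
Step 1: ref 4 → HIT, frames=[4,-,-,-]
Step 2: ref 2 → FAULT, frames=[4,2,-,-]
Step 3: ref 6 → FAULT, frames=[4,2,6,-]
Step 4: ref 3 → FAULT, frames=[4,2,6,3]
Step 5: ref 6 → HIT, frames=[4,2,6,3]
Step 6: ref 6 → HIT, frames=[4,2,6,3]
Step 7: ref 3 → HIT, frames=[4,2,6,3]
Step 8: ref 3 → HIT, frames=[4,2,6,3]
Step 9: ref 4 → HIT, frames=[4,2,6,3]
Step 10: ref 1 → FAULT (evict 2), frames=[4,1,6,3]
Total faults: 5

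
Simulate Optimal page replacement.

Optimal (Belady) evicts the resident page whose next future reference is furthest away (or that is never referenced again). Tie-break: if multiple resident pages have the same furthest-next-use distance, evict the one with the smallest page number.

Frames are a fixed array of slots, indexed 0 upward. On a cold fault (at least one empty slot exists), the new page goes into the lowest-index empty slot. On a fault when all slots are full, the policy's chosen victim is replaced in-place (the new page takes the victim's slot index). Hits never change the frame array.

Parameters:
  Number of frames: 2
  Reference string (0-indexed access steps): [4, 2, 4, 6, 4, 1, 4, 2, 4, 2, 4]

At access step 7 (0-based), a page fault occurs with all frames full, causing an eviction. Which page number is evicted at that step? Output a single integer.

Step 0: ref 4 -> FAULT, frames=[4,-]
Step 1: ref 2 -> FAULT, frames=[4,2]
Step 2: ref 4 -> HIT, frames=[4,2]
Step 3: ref 6 -> FAULT, evict 2, frames=[4,6]
Step 4: ref 4 -> HIT, frames=[4,6]
Step 5: ref 1 -> FAULT, evict 6, frames=[4,1]
Step 6: ref 4 -> HIT, frames=[4,1]
Step 7: ref 2 -> FAULT, evict 1, frames=[4,2]
At step 7: evicted page 1

Answer: 1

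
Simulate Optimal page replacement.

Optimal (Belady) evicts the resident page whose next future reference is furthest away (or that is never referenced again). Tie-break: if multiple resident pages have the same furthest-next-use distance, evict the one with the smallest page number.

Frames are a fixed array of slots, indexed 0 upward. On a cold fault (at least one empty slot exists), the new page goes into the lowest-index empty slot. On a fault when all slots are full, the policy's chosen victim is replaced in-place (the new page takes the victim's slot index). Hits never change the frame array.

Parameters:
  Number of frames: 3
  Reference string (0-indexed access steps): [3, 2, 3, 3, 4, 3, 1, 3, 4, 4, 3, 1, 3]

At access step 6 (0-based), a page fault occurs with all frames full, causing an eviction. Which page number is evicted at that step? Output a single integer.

Answer: 2

Derivation:
Step 0: ref 3 -> FAULT, frames=[3,-,-]
Step 1: ref 2 -> FAULT, frames=[3,2,-]
Step 2: ref 3 -> HIT, frames=[3,2,-]
Step 3: ref 3 -> HIT, frames=[3,2,-]
Step 4: ref 4 -> FAULT, frames=[3,2,4]
Step 5: ref 3 -> HIT, frames=[3,2,4]
Step 6: ref 1 -> FAULT, evict 2, frames=[3,1,4]
At step 6: evicted page 2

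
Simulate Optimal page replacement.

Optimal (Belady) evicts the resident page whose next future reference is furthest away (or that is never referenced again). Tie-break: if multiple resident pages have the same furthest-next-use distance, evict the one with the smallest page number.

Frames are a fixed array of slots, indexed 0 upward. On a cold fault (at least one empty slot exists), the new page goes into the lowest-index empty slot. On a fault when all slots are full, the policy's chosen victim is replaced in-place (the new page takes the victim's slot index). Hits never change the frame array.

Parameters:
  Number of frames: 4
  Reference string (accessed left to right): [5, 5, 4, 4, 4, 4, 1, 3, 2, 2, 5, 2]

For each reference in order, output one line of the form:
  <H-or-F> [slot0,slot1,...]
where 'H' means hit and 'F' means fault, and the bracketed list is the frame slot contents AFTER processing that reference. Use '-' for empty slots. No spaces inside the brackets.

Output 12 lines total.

F [5,-,-,-]
H [5,-,-,-]
F [5,4,-,-]
H [5,4,-,-]
H [5,4,-,-]
H [5,4,-,-]
F [5,4,1,-]
F [5,4,1,3]
F [5,4,2,3]
H [5,4,2,3]
H [5,4,2,3]
H [5,4,2,3]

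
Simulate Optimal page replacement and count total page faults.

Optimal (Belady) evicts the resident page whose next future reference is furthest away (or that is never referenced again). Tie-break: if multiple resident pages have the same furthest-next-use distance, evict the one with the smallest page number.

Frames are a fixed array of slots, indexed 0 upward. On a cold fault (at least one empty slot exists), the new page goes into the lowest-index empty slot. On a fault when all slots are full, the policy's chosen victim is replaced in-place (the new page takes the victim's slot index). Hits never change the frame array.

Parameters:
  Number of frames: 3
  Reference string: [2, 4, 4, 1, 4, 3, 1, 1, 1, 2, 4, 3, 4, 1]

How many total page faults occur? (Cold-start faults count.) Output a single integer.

Step 0: ref 2 → FAULT, frames=[2,-,-]
Step 1: ref 4 → FAULT, frames=[2,4,-]
Step 2: ref 4 → HIT, frames=[2,4,-]
Step 3: ref 1 → FAULT, frames=[2,4,1]
Step 4: ref 4 → HIT, frames=[2,4,1]
Step 5: ref 3 → FAULT (evict 4), frames=[2,3,1]
Step 6: ref 1 → HIT, frames=[2,3,1]
Step 7: ref 1 → HIT, frames=[2,3,1]
Step 8: ref 1 → HIT, frames=[2,3,1]
Step 9: ref 2 → HIT, frames=[2,3,1]
Step 10: ref 4 → FAULT (evict 2), frames=[4,3,1]
Step 11: ref 3 → HIT, frames=[4,3,1]
Step 12: ref 4 → HIT, frames=[4,3,1]
Step 13: ref 1 → HIT, frames=[4,3,1]
Total faults: 5

Answer: 5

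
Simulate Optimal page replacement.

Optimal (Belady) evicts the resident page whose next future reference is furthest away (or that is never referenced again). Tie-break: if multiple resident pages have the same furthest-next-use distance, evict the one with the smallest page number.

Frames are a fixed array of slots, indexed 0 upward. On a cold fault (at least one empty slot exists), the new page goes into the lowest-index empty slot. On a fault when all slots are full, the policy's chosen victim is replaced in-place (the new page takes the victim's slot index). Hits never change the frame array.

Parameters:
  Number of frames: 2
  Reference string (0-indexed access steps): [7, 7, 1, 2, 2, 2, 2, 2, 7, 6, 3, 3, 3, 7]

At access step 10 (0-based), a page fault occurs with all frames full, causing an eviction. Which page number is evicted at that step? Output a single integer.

Answer: 6

Derivation:
Step 0: ref 7 -> FAULT, frames=[7,-]
Step 1: ref 7 -> HIT, frames=[7,-]
Step 2: ref 1 -> FAULT, frames=[7,1]
Step 3: ref 2 -> FAULT, evict 1, frames=[7,2]
Step 4: ref 2 -> HIT, frames=[7,2]
Step 5: ref 2 -> HIT, frames=[7,2]
Step 6: ref 2 -> HIT, frames=[7,2]
Step 7: ref 2 -> HIT, frames=[7,2]
Step 8: ref 7 -> HIT, frames=[7,2]
Step 9: ref 6 -> FAULT, evict 2, frames=[7,6]
Step 10: ref 3 -> FAULT, evict 6, frames=[7,3]
At step 10: evicted page 6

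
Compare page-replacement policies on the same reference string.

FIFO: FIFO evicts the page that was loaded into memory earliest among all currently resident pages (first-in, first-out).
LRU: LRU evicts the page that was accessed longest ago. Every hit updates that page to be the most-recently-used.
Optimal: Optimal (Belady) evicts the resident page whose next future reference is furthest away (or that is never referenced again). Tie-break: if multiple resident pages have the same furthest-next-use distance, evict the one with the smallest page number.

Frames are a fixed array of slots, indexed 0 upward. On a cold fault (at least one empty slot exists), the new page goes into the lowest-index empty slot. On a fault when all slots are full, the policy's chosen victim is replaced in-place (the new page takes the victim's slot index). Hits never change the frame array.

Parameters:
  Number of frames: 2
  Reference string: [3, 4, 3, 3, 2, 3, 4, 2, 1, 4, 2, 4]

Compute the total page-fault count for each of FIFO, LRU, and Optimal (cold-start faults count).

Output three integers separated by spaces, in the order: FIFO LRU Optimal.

--- FIFO ---
  step 0: ref 3 -> FAULT, frames=[3,-] (faults so far: 1)
  step 1: ref 4 -> FAULT, frames=[3,4] (faults so far: 2)
  step 2: ref 3 -> HIT, frames=[3,4] (faults so far: 2)
  step 3: ref 3 -> HIT, frames=[3,4] (faults so far: 2)
  step 4: ref 2 -> FAULT, evict 3, frames=[2,4] (faults so far: 3)
  step 5: ref 3 -> FAULT, evict 4, frames=[2,3] (faults so far: 4)
  step 6: ref 4 -> FAULT, evict 2, frames=[4,3] (faults so far: 5)
  step 7: ref 2 -> FAULT, evict 3, frames=[4,2] (faults so far: 6)
  step 8: ref 1 -> FAULT, evict 4, frames=[1,2] (faults so far: 7)
  step 9: ref 4 -> FAULT, evict 2, frames=[1,4] (faults so far: 8)
  step 10: ref 2 -> FAULT, evict 1, frames=[2,4] (faults so far: 9)
  step 11: ref 4 -> HIT, frames=[2,4] (faults so far: 9)
  FIFO total faults: 9
--- LRU ---
  step 0: ref 3 -> FAULT, frames=[3,-] (faults so far: 1)
  step 1: ref 4 -> FAULT, frames=[3,4] (faults so far: 2)
  step 2: ref 3 -> HIT, frames=[3,4] (faults so far: 2)
  step 3: ref 3 -> HIT, frames=[3,4] (faults so far: 2)
  step 4: ref 2 -> FAULT, evict 4, frames=[3,2] (faults so far: 3)
  step 5: ref 3 -> HIT, frames=[3,2] (faults so far: 3)
  step 6: ref 4 -> FAULT, evict 2, frames=[3,4] (faults so far: 4)
  step 7: ref 2 -> FAULT, evict 3, frames=[2,4] (faults so far: 5)
  step 8: ref 1 -> FAULT, evict 4, frames=[2,1] (faults so far: 6)
  step 9: ref 4 -> FAULT, evict 2, frames=[4,1] (faults so far: 7)
  step 10: ref 2 -> FAULT, evict 1, frames=[4,2] (faults so far: 8)
  step 11: ref 4 -> HIT, frames=[4,2] (faults so far: 8)
  LRU total faults: 8
--- Optimal ---
  step 0: ref 3 -> FAULT, frames=[3,-] (faults so far: 1)
  step 1: ref 4 -> FAULT, frames=[3,4] (faults so far: 2)
  step 2: ref 3 -> HIT, frames=[3,4] (faults so far: 2)
  step 3: ref 3 -> HIT, frames=[3,4] (faults so far: 2)
  step 4: ref 2 -> FAULT, evict 4, frames=[3,2] (faults so far: 3)
  step 5: ref 3 -> HIT, frames=[3,2] (faults so far: 3)
  step 6: ref 4 -> FAULT, evict 3, frames=[4,2] (faults so far: 4)
  step 7: ref 2 -> HIT, frames=[4,2] (faults so far: 4)
  step 8: ref 1 -> FAULT, evict 2, frames=[4,1] (faults so far: 5)
  step 9: ref 4 -> HIT, frames=[4,1] (faults so far: 5)
  step 10: ref 2 -> FAULT, evict 1, frames=[4,2] (faults so far: 6)
  step 11: ref 4 -> HIT, frames=[4,2] (faults so far: 6)
  Optimal total faults: 6

Answer: 9 8 6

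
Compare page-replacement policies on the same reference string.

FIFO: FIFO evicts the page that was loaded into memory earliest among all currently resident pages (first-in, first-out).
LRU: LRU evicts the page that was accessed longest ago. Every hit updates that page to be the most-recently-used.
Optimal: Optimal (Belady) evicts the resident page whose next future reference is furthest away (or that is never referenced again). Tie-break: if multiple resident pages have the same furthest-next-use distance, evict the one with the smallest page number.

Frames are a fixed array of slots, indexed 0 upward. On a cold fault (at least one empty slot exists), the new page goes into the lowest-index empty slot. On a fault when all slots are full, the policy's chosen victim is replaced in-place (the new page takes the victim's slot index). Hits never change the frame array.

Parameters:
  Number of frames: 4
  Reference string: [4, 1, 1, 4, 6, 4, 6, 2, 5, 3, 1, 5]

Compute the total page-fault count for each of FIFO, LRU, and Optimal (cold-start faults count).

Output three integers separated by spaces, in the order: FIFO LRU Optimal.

Answer: 7 7 6

Derivation:
--- FIFO ---
  step 0: ref 4 -> FAULT, frames=[4,-,-,-] (faults so far: 1)
  step 1: ref 1 -> FAULT, frames=[4,1,-,-] (faults so far: 2)
  step 2: ref 1 -> HIT, frames=[4,1,-,-] (faults so far: 2)
  step 3: ref 4 -> HIT, frames=[4,1,-,-] (faults so far: 2)
  step 4: ref 6 -> FAULT, frames=[4,1,6,-] (faults so far: 3)
  step 5: ref 4 -> HIT, frames=[4,1,6,-] (faults so far: 3)
  step 6: ref 6 -> HIT, frames=[4,1,6,-] (faults so far: 3)
  step 7: ref 2 -> FAULT, frames=[4,1,6,2] (faults so far: 4)
  step 8: ref 5 -> FAULT, evict 4, frames=[5,1,6,2] (faults so far: 5)
  step 9: ref 3 -> FAULT, evict 1, frames=[5,3,6,2] (faults so far: 6)
  step 10: ref 1 -> FAULT, evict 6, frames=[5,3,1,2] (faults so far: 7)
  step 11: ref 5 -> HIT, frames=[5,3,1,2] (faults so far: 7)
  FIFO total faults: 7
--- LRU ---
  step 0: ref 4 -> FAULT, frames=[4,-,-,-] (faults so far: 1)
  step 1: ref 1 -> FAULT, frames=[4,1,-,-] (faults so far: 2)
  step 2: ref 1 -> HIT, frames=[4,1,-,-] (faults so far: 2)
  step 3: ref 4 -> HIT, frames=[4,1,-,-] (faults so far: 2)
  step 4: ref 6 -> FAULT, frames=[4,1,6,-] (faults so far: 3)
  step 5: ref 4 -> HIT, frames=[4,1,6,-] (faults so far: 3)
  step 6: ref 6 -> HIT, frames=[4,1,6,-] (faults so far: 3)
  step 7: ref 2 -> FAULT, frames=[4,1,6,2] (faults so far: 4)
  step 8: ref 5 -> FAULT, evict 1, frames=[4,5,6,2] (faults so far: 5)
  step 9: ref 3 -> FAULT, evict 4, frames=[3,5,6,2] (faults so far: 6)
  step 10: ref 1 -> FAULT, evict 6, frames=[3,5,1,2] (faults so far: 7)
  step 11: ref 5 -> HIT, frames=[3,5,1,2] (faults so far: 7)
  LRU total faults: 7
--- Optimal ---
  step 0: ref 4 -> FAULT, frames=[4,-,-,-] (faults so far: 1)
  step 1: ref 1 -> FAULT, frames=[4,1,-,-] (faults so far: 2)
  step 2: ref 1 -> HIT, frames=[4,1,-,-] (faults so far: 2)
  step 3: ref 4 -> HIT, frames=[4,1,-,-] (faults so far: 2)
  step 4: ref 6 -> FAULT, frames=[4,1,6,-] (faults so far: 3)
  step 5: ref 4 -> HIT, frames=[4,1,6,-] (faults so far: 3)
  step 6: ref 6 -> HIT, frames=[4,1,6,-] (faults so far: 3)
  step 7: ref 2 -> FAULT, frames=[4,1,6,2] (faults so far: 4)
  step 8: ref 5 -> FAULT, evict 2, frames=[4,1,6,5] (faults so far: 5)
  step 9: ref 3 -> FAULT, evict 4, frames=[3,1,6,5] (faults so far: 6)
  step 10: ref 1 -> HIT, frames=[3,1,6,5] (faults so far: 6)
  step 11: ref 5 -> HIT, frames=[3,1,6,5] (faults so far: 6)
  Optimal total faults: 6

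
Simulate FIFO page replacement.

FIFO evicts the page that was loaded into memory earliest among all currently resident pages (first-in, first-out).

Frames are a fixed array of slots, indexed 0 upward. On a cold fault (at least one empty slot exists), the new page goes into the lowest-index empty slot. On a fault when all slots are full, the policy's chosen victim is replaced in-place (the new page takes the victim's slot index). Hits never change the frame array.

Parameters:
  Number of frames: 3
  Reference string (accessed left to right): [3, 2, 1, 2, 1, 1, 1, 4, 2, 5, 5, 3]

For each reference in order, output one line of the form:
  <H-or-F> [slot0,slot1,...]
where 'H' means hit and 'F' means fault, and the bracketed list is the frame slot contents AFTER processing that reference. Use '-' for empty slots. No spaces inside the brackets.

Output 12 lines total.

F [3,-,-]
F [3,2,-]
F [3,2,1]
H [3,2,1]
H [3,2,1]
H [3,2,1]
H [3,2,1]
F [4,2,1]
H [4,2,1]
F [4,5,1]
H [4,5,1]
F [4,5,3]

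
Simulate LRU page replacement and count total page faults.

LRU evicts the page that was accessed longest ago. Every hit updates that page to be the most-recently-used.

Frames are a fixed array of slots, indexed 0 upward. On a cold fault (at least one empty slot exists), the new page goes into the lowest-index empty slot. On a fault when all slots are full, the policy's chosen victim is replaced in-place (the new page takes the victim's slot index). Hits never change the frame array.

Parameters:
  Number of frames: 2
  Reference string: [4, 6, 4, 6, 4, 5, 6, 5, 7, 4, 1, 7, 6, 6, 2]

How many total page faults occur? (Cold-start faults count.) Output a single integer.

Answer: 10

Derivation:
Step 0: ref 4 → FAULT, frames=[4,-]
Step 1: ref 6 → FAULT, frames=[4,6]
Step 2: ref 4 → HIT, frames=[4,6]
Step 3: ref 6 → HIT, frames=[4,6]
Step 4: ref 4 → HIT, frames=[4,6]
Step 5: ref 5 → FAULT (evict 6), frames=[4,5]
Step 6: ref 6 → FAULT (evict 4), frames=[6,5]
Step 7: ref 5 → HIT, frames=[6,5]
Step 8: ref 7 → FAULT (evict 6), frames=[7,5]
Step 9: ref 4 → FAULT (evict 5), frames=[7,4]
Step 10: ref 1 → FAULT (evict 7), frames=[1,4]
Step 11: ref 7 → FAULT (evict 4), frames=[1,7]
Step 12: ref 6 → FAULT (evict 1), frames=[6,7]
Step 13: ref 6 → HIT, frames=[6,7]
Step 14: ref 2 → FAULT (evict 7), frames=[6,2]
Total faults: 10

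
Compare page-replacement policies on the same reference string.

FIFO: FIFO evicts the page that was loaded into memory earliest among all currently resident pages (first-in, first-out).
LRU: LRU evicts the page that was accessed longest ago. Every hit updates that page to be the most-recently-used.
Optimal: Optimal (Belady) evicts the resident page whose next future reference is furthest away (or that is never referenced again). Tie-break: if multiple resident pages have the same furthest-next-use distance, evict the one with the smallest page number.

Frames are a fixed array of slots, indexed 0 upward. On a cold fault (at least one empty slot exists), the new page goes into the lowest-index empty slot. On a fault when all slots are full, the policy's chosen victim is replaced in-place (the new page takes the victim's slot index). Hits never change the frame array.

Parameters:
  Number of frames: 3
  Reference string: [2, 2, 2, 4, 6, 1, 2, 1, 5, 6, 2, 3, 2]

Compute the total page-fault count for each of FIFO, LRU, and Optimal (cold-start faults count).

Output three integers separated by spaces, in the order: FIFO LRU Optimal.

Answer: 9 9 6

Derivation:
--- FIFO ---
  step 0: ref 2 -> FAULT, frames=[2,-,-] (faults so far: 1)
  step 1: ref 2 -> HIT, frames=[2,-,-] (faults so far: 1)
  step 2: ref 2 -> HIT, frames=[2,-,-] (faults so far: 1)
  step 3: ref 4 -> FAULT, frames=[2,4,-] (faults so far: 2)
  step 4: ref 6 -> FAULT, frames=[2,4,6] (faults so far: 3)
  step 5: ref 1 -> FAULT, evict 2, frames=[1,4,6] (faults so far: 4)
  step 6: ref 2 -> FAULT, evict 4, frames=[1,2,6] (faults so far: 5)
  step 7: ref 1 -> HIT, frames=[1,2,6] (faults so far: 5)
  step 8: ref 5 -> FAULT, evict 6, frames=[1,2,5] (faults so far: 6)
  step 9: ref 6 -> FAULT, evict 1, frames=[6,2,5] (faults so far: 7)
  step 10: ref 2 -> HIT, frames=[6,2,5] (faults so far: 7)
  step 11: ref 3 -> FAULT, evict 2, frames=[6,3,5] (faults so far: 8)
  step 12: ref 2 -> FAULT, evict 5, frames=[6,3,2] (faults so far: 9)
  FIFO total faults: 9
--- LRU ---
  step 0: ref 2 -> FAULT, frames=[2,-,-] (faults so far: 1)
  step 1: ref 2 -> HIT, frames=[2,-,-] (faults so far: 1)
  step 2: ref 2 -> HIT, frames=[2,-,-] (faults so far: 1)
  step 3: ref 4 -> FAULT, frames=[2,4,-] (faults so far: 2)
  step 4: ref 6 -> FAULT, frames=[2,4,6] (faults so far: 3)
  step 5: ref 1 -> FAULT, evict 2, frames=[1,4,6] (faults so far: 4)
  step 6: ref 2 -> FAULT, evict 4, frames=[1,2,6] (faults so far: 5)
  step 7: ref 1 -> HIT, frames=[1,2,6] (faults so far: 5)
  step 8: ref 5 -> FAULT, evict 6, frames=[1,2,5] (faults so far: 6)
  step 9: ref 6 -> FAULT, evict 2, frames=[1,6,5] (faults so far: 7)
  step 10: ref 2 -> FAULT, evict 1, frames=[2,6,5] (faults so far: 8)
  step 11: ref 3 -> FAULT, evict 5, frames=[2,6,3] (faults so far: 9)
  step 12: ref 2 -> HIT, frames=[2,6,3] (faults so far: 9)
  LRU total faults: 9
--- Optimal ---
  step 0: ref 2 -> FAULT, frames=[2,-,-] (faults so far: 1)
  step 1: ref 2 -> HIT, frames=[2,-,-] (faults so far: 1)
  step 2: ref 2 -> HIT, frames=[2,-,-] (faults so far: 1)
  step 3: ref 4 -> FAULT, frames=[2,4,-] (faults so far: 2)
  step 4: ref 6 -> FAULT, frames=[2,4,6] (faults so far: 3)
  step 5: ref 1 -> FAULT, evict 4, frames=[2,1,6] (faults so far: 4)
  step 6: ref 2 -> HIT, frames=[2,1,6] (faults so far: 4)
  step 7: ref 1 -> HIT, frames=[2,1,6] (faults so far: 4)
  step 8: ref 5 -> FAULT, evict 1, frames=[2,5,6] (faults so far: 5)
  step 9: ref 6 -> HIT, frames=[2,5,6] (faults so far: 5)
  step 10: ref 2 -> HIT, frames=[2,5,6] (faults so far: 5)
  step 11: ref 3 -> FAULT, evict 5, frames=[2,3,6] (faults so far: 6)
  step 12: ref 2 -> HIT, frames=[2,3,6] (faults so far: 6)
  Optimal total faults: 6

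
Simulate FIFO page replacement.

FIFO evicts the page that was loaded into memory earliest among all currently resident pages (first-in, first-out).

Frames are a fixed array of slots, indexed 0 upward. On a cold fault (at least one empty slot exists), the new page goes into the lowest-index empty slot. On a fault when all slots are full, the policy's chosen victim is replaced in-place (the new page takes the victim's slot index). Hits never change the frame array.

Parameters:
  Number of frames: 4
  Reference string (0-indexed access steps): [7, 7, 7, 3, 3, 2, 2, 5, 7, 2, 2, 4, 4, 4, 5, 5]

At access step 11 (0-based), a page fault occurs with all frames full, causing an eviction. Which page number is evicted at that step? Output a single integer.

Step 0: ref 7 -> FAULT, frames=[7,-,-,-]
Step 1: ref 7 -> HIT, frames=[7,-,-,-]
Step 2: ref 7 -> HIT, frames=[7,-,-,-]
Step 3: ref 3 -> FAULT, frames=[7,3,-,-]
Step 4: ref 3 -> HIT, frames=[7,3,-,-]
Step 5: ref 2 -> FAULT, frames=[7,3,2,-]
Step 6: ref 2 -> HIT, frames=[7,3,2,-]
Step 7: ref 5 -> FAULT, frames=[7,3,2,5]
Step 8: ref 7 -> HIT, frames=[7,3,2,5]
Step 9: ref 2 -> HIT, frames=[7,3,2,5]
Step 10: ref 2 -> HIT, frames=[7,3,2,5]
Step 11: ref 4 -> FAULT, evict 7, frames=[4,3,2,5]
At step 11: evicted page 7

Answer: 7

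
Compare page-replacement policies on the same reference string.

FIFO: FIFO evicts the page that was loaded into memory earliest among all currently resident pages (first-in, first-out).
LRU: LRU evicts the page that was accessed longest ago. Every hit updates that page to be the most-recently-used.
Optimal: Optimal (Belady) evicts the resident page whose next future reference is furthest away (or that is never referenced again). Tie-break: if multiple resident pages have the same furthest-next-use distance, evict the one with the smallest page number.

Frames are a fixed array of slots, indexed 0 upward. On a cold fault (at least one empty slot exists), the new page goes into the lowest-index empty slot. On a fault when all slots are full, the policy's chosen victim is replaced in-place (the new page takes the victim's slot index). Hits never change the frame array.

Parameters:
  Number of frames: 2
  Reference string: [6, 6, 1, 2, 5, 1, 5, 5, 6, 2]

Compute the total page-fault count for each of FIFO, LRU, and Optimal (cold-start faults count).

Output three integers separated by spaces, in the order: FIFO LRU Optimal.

--- FIFO ---
  step 0: ref 6 -> FAULT, frames=[6,-] (faults so far: 1)
  step 1: ref 6 -> HIT, frames=[6,-] (faults so far: 1)
  step 2: ref 1 -> FAULT, frames=[6,1] (faults so far: 2)
  step 3: ref 2 -> FAULT, evict 6, frames=[2,1] (faults so far: 3)
  step 4: ref 5 -> FAULT, evict 1, frames=[2,5] (faults so far: 4)
  step 5: ref 1 -> FAULT, evict 2, frames=[1,5] (faults so far: 5)
  step 6: ref 5 -> HIT, frames=[1,5] (faults so far: 5)
  step 7: ref 5 -> HIT, frames=[1,5] (faults so far: 5)
  step 8: ref 6 -> FAULT, evict 5, frames=[1,6] (faults so far: 6)
  step 9: ref 2 -> FAULT, evict 1, frames=[2,6] (faults so far: 7)
  FIFO total faults: 7
--- LRU ---
  step 0: ref 6 -> FAULT, frames=[6,-] (faults so far: 1)
  step 1: ref 6 -> HIT, frames=[6,-] (faults so far: 1)
  step 2: ref 1 -> FAULT, frames=[6,1] (faults so far: 2)
  step 3: ref 2 -> FAULT, evict 6, frames=[2,1] (faults so far: 3)
  step 4: ref 5 -> FAULT, evict 1, frames=[2,5] (faults so far: 4)
  step 5: ref 1 -> FAULT, evict 2, frames=[1,5] (faults so far: 5)
  step 6: ref 5 -> HIT, frames=[1,5] (faults so far: 5)
  step 7: ref 5 -> HIT, frames=[1,5] (faults so far: 5)
  step 8: ref 6 -> FAULT, evict 1, frames=[6,5] (faults so far: 6)
  step 9: ref 2 -> FAULT, evict 5, frames=[6,2] (faults so far: 7)
  LRU total faults: 7
--- Optimal ---
  step 0: ref 6 -> FAULT, frames=[6,-] (faults so far: 1)
  step 1: ref 6 -> HIT, frames=[6,-] (faults so far: 1)
  step 2: ref 1 -> FAULT, frames=[6,1] (faults so far: 2)
  step 3: ref 2 -> FAULT, evict 6, frames=[2,1] (faults so far: 3)
  step 4: ref 5 -> FAULT, evict 2, frames=[5,1] (faults so far: 4)
  step 5: ref 1 -> HIT, frames=[5,1] (faults so far: 4)
  step 6: ref 5 -> HIT, frames=[5,1] (faults so far: 4)
  step 7: ref 5 -> HIT, frames=[5,1] (faults so far: 4)
  step 8: ref 6 -> FAULT, evict 1, frames=[5,6] (faults so far: 5)
  step 9: ref 2 -> FAULT, evict 5, frames=[2,6] (faults so far: 6)
  Optimal total faults: 6

Answer: 7 7 6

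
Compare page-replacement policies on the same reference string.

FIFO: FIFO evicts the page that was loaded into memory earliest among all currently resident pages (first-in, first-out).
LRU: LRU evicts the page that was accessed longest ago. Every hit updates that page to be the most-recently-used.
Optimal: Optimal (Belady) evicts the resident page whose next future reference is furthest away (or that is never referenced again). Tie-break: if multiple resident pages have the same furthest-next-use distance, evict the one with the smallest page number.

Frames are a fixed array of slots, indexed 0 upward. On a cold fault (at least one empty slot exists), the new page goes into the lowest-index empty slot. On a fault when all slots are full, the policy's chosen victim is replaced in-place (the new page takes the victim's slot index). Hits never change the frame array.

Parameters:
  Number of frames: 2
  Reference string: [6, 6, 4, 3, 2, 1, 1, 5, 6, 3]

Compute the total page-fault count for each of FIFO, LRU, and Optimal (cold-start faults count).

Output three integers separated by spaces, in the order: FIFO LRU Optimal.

--- FIFO ---
  step 0: ref 6 -> FAULT, frames=[6,-] (faults so far: 1)
  step 1: ref 6 -> HIT, frames=[6,-] (faults so far: 1)
  step 2: ref 4 -> FAULT, frames=[6,4] (faults so far: 2)
  step 3: ref 3 -> FAULT, evict 6, frames=[3,4] (faults so far: 3)
  step 4: ref 2 -> FAULT, evict 4, frames=[3,2] (faults so far: 4)
  step 5: ref 1 -> FAULT, evict 3, frames=[1,2] (faults so far: 5)
  step 6: ref 1 -> HIT, frames=[1,2] (faults so far: 5)
  step 7: ref 5 -> FAULT, evict 2, frames=[1,5] (faults so far: 6)
  step 8: ref 6 -> FAULT, evict 1, frames=[6,5] (faults so far: 7)
  step 9: ref 3 -> FAULT, evict 5, frames=[6,3] (faults so far: 8)
  FIFO total faults: 8
--- LRU ---
  step 0: ref 6 -> FAULT, frames=[6,-] (faults so far: 1)
  step 1: ref 6 -> HIT, frames=[6,-] (faults so far: 1)
  step 2: ref 4 -> FAULT, frames=[6,4] (faults so far: 2)
  step 3: ref 3 -> FAULT, evict 6, frames=[3,4] (faults so far: 3)
  step 4: ref 2 -> FAULT, evict 4, frames=[3,2] (faults so far: 4)
  step 5: ref 1 -> FAULT, evict 3, frames=[1,2] (faults so far: 5)
  step 6: ref 1 -> HIT, frames=[1,2] (faults so far: 5)
  step 7: ref 5 -> FAULT, evict 2, frames=[1,5] (faults so far: 6)
  step 8: ref 6 -> FAULT, evict 1, frames=[6,5] (faults so far: 7)
  step 9: ref 3 -> FAULT, evict 5, frames=[6,3] (faults so far: 8)
  LRU total faults: 8
--- Optimal ---
  step 0: ref 6 -> FAULT, frames=[6,-] (faults so far: 1)
  step 1: ref 6 -> HIT, frames=[6,-] (faults so far: 1)
  step 2: ref 4 -> FAULT, frames=[6,4] (faults so far: 2)
  step 3: ref 3 -> FAULT, evict 4, frames=[6,3] (faults so far: 3)
  step 4: ref 2 -> FAULT, evict 3, frames=[6,2] (faults so far: 4)
  step 5: ref 1 -> FAULT, evict 2, frames=[6,1] (faults so far: 5)
  step 6: ref 1 -> HIT, frames=[6,1] (faults so far: 5)
  step 7: ref 5 -> FAULT, evict 1, frames=[6,5] (faults so far: 6)
  step 8: ref 6 -> HIT, frames=[6,5] (faults so far: 6)
  step 9: ref 3 -> FAULT, evict 5, frames=[6,3] (faults so far: 7)
  Optimal total faults: 7

Answer: 8 8 7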